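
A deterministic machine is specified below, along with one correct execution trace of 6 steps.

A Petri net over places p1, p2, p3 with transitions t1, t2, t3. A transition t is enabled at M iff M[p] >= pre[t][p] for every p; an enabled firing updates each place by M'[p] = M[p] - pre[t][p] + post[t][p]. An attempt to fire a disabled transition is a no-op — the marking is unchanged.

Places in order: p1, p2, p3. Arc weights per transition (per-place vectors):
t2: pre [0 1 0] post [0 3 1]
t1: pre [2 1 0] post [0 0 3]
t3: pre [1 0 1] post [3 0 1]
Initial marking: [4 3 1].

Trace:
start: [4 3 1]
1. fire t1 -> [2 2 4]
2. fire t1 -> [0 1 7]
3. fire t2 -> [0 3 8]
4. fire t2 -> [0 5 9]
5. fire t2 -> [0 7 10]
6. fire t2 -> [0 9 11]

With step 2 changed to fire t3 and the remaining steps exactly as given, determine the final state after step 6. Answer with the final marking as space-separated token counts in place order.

(re-executing from step 2 with the substitution; state before step 2: [2 2 4])
2. fire t3 -> [4 2 4]
3. fire t2 -> [4 4 5]
4. fire t2 -> [4 6 6]
5. fire t2 -> [4 8 7]
6. fire t2 -> [4 10 8]

4 10 8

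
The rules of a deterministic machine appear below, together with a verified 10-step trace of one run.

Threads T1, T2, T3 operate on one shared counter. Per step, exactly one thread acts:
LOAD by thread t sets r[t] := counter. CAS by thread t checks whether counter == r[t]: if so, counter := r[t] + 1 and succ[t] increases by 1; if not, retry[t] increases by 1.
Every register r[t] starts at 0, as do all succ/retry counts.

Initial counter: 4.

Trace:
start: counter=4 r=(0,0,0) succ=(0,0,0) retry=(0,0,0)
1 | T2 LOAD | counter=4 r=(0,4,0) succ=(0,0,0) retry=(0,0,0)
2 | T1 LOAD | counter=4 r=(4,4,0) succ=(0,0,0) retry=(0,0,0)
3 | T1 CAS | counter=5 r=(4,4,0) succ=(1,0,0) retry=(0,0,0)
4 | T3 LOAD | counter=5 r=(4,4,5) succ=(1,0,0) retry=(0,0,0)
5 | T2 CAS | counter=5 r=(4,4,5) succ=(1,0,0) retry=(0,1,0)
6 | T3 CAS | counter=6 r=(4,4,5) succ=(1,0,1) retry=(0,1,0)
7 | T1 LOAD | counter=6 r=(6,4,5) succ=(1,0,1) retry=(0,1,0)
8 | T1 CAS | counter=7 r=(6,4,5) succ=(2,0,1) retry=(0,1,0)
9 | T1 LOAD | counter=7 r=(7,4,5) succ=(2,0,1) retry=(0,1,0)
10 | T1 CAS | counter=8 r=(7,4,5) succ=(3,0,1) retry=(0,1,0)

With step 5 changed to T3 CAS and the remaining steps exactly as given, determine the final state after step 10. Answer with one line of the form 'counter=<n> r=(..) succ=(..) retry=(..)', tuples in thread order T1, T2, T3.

counter=8 r=(7,4,5) succ=(3,0,1) retry=(0,0,1)

(re-executing from step 5 with the substitution; state before step 5: counter=5 r=(4,4,5) succ=(1,0,0) retry=(0,0,0))
5 | T3 CAS | counter=6 r=(4,4,5) succ=(1,0,1) retry=(0,0,0)
6 | T3 CAS | counter=6 r=(4,4,5) succ=(1,0,1) retry=(0,0,1)
7 | T1 LOAD | counter=6 r=(6,4,5) succ=(1,0,1) retry=(0,0,1)
8 | T1 CAS | counter=7 r=(6,4,5) succ=(2,0,1) retry=(0,0,1)
9 | T1 LOAD | counter=7 r=(7,4,5) succ=(2,0,1) retry=(0,0,1)
10 | T1 CAS | counter=8 r=(7,4,5) succ=(3,0,1) retry=(0,0,1)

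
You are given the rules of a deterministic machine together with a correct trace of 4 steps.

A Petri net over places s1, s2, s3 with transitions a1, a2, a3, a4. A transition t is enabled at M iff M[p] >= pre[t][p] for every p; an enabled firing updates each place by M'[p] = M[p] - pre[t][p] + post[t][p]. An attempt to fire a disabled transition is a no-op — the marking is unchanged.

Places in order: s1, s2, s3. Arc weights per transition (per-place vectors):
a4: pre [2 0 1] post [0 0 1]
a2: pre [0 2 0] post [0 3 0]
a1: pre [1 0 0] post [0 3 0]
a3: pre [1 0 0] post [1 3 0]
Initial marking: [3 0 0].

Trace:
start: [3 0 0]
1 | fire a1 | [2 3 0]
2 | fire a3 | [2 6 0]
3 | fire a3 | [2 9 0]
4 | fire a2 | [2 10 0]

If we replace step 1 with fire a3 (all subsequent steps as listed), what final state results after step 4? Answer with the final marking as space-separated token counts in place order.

3 10 0

(re-executing from step 1 with the substitution; state before step 1: [3 0 0])
1 | fire a3 | [3 3 0]
2 | fire a3 | [3 6 0]
3 | fire a3 | [3 9 0]
4 | fire a2 | [3 10 0]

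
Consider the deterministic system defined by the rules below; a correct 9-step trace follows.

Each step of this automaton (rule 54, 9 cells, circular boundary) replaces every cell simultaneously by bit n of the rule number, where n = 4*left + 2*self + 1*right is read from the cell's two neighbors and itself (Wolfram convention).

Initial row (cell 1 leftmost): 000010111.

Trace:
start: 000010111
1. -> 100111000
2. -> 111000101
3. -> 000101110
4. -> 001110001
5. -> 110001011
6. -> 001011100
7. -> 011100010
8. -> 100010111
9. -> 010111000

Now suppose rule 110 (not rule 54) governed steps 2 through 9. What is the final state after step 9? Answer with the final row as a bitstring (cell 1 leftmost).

(re-executing steps 2..9 under rule 110; state before step 2: 100111000)
2. -> 101101001
3. -> 111111011
4. -> 000001110
5. -> 000011010
6. -> 000111110
7. -> 001100010
8. -> 011100110
9. -> 110101110

110101110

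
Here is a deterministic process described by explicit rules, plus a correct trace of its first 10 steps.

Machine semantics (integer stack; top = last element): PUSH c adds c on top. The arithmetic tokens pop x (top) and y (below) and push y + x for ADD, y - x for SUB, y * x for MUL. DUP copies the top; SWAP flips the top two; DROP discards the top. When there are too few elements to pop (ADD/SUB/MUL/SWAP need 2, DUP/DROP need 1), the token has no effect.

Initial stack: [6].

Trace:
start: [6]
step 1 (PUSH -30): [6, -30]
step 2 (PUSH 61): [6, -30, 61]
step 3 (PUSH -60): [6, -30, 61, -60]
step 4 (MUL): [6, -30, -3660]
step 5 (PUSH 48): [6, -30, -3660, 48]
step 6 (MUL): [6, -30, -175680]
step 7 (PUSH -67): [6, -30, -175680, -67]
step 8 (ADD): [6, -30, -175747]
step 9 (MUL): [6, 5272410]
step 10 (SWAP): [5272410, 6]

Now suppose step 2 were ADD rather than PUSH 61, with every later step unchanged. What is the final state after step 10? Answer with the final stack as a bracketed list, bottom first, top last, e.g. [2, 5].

[69053]

(re-executing from step 2 with the substitution; state before step 2: [6, -30])
step 2 (ADD): [-24]
step 3 (PUSH -60): [-24, -60]
step 4 (MUL): [1440]
step 5 (PUSH 48): [1440, 48]
step 6 (MUL): [69120]
step 7 (PUSH -67): [69120, -67]
step 8 (ADD): [69053]
step 9 (MUL): [69053]
step 10 (SWAP): [69053]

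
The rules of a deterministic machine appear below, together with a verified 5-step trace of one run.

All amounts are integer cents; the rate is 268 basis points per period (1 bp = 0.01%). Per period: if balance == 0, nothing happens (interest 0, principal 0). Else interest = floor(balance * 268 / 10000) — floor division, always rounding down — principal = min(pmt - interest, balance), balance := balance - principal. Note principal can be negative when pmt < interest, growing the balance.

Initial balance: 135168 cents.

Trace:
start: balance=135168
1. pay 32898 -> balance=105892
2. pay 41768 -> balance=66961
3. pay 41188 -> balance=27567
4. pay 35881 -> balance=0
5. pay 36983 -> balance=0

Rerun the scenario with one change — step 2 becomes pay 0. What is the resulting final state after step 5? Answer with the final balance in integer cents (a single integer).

455

(re-executing from step 2 with the substitution; state before step 2: balance=105892)
2. pay 0 -> balance=108729
3. pay 41188 -> balance=70454
4. pay 35881 -> balance=36461
5. pay 36983 -> balance=455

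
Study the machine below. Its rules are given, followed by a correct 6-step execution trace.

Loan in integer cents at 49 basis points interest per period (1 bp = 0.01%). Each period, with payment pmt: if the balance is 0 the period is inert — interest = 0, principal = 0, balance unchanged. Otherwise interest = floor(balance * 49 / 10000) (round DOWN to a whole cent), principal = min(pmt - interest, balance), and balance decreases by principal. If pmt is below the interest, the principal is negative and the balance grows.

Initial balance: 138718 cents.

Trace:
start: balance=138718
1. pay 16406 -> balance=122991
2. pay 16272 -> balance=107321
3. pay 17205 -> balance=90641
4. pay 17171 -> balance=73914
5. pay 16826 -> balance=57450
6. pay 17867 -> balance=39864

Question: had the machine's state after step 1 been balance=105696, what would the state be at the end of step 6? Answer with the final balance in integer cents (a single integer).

22141

state after step 1 := balance=105696
2. pay 16272 -> balance=89941
3. pay 17205 -> balance=73176
4. pay 17171 -> balance=56363
5. pay 16826 -> balance=39813
6. pay 17867 -> balance=22141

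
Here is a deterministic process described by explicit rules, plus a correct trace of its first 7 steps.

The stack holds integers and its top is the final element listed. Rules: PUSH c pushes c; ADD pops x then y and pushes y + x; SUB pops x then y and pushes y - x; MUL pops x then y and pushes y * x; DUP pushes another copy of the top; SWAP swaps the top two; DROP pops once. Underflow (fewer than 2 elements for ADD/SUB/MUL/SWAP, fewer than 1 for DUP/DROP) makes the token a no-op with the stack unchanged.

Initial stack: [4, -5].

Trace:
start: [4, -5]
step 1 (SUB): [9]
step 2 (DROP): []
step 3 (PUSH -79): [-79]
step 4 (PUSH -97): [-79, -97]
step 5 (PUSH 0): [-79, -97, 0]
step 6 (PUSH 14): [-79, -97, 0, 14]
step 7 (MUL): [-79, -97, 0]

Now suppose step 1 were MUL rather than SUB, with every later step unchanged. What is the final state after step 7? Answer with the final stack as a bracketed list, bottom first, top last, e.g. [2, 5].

[-79, -97, 0]

(re-executing from step 1 with the substitution; state before step 1: [4, -5])
step 1 (MUL): [-20]
step 2 (DROP): []
step 3 (PUSH -79): [-79]
step 4 (PUSH -97): [-79, -97]
step 5 (PUSH 0): [-79, -97, 0]
step 6 (PUSH 14): [-79, -97, 0, 14]
step 7 (MUL): [-79, -97, 0]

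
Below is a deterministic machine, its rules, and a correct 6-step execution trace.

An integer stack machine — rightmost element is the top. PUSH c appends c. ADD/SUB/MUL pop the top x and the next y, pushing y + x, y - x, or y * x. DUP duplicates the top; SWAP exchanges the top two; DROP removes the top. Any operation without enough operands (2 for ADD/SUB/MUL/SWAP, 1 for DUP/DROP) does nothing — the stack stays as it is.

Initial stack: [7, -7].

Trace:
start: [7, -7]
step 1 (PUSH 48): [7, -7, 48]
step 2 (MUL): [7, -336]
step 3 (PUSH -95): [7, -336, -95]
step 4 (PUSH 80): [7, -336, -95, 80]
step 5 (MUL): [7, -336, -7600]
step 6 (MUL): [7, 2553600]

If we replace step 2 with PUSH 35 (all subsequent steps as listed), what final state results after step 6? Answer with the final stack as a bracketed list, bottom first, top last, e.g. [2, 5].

(re-executing from step 2 with the substitution; state before step 2: [7, -7, 48])
step 2 (PUSH 35): [7, -7, 48, 35]
step 3 (PUSH -95): [7, -7, 48, 35, -95]
step 4 (PUSH 80): [7, -7, 48, 35, -95, 80]
step 5 (MUL): [7, -7, 48, 35, -7600]
step 6 (MUL): [7, -7, 48, -266000]

[7, -7, 48, -266000]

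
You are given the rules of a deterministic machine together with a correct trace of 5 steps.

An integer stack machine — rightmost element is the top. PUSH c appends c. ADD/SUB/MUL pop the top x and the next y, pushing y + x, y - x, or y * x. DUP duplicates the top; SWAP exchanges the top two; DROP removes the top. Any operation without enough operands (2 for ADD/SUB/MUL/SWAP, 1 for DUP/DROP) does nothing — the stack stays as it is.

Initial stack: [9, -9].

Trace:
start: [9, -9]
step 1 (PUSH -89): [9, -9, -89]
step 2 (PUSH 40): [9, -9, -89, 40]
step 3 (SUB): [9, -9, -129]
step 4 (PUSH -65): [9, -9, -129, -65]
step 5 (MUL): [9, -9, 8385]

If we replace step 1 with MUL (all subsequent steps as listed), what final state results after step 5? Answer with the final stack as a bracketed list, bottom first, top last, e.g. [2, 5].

(re-executing from step 1 with the substitution; state before step 1: [9, -9])
step 1 (MUL): [-81]
step 2 (PUSH 40): [-81, 40]
step 3 (SUB): [-121]
step 4 (PUSH -65): [-121, -65]
step 5 (MUL): [7865]

[7865]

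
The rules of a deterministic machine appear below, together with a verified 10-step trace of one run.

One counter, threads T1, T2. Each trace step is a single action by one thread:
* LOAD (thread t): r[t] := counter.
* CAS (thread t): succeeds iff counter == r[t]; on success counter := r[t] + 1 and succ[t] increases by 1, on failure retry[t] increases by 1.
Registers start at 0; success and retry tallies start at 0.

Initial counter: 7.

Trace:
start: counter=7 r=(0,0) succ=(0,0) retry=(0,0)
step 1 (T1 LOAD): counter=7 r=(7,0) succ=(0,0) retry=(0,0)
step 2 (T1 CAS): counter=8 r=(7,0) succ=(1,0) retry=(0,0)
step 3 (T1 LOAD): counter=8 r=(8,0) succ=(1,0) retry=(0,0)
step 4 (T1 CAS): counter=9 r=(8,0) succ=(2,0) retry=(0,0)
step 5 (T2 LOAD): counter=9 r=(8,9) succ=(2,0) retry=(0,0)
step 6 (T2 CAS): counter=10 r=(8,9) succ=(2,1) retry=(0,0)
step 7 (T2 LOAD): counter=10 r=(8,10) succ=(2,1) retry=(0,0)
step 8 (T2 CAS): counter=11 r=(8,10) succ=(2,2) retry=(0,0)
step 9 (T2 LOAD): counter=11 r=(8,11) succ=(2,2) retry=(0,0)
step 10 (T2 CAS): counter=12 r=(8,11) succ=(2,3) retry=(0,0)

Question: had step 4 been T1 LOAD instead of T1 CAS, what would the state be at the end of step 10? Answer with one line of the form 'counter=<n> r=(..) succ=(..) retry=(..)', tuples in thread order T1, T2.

(re-executing from step 4 with the substitution; state before step 4: counter=8 r=(8,0) succ=(1,0) retry=(0,0))
step 4 (T1 LOAD): counter=8 r=(8,0) succ=(1,0) retry=(0,0)
step 5 (T2 LOAD): counter=8 r=(8,8) succ=(1,0) retry=(0,0)
step 6 (T2 CAS): counter=9 r=(8,8) succ=(1,1) retry=(0,0)
step 7 (T2 LOAD): counter=9 r=(8,9) succ=(1,1) retry=(0,0)
step 8 (T2 CAS): counter=10 r=(8,9) succ=(1,2) retry=(0,0)
step 9 (T2 LOAD): counter=10 r=(8,10) succ=(1,2) retry=(0,0)
step 10 (T2 CAS): counter=11 r=(8,10) succ=(1,3) retry=(0,0)

counter=11 r=(8,10) succ=(1,3) retry=(0,0)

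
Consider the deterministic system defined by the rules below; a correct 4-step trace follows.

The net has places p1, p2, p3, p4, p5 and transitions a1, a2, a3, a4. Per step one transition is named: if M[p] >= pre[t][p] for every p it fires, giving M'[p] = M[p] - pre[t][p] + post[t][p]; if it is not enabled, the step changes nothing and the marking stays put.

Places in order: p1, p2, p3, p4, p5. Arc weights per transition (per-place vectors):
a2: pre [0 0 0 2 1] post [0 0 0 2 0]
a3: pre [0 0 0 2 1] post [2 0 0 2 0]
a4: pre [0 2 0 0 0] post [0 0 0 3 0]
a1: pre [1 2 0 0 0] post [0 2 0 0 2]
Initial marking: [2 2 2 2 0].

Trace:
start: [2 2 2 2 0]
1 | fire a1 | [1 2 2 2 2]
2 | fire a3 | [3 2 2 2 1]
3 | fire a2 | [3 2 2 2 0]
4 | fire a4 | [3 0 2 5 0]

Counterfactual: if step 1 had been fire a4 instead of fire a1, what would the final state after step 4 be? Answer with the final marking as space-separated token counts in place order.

(re-executing from step 1 with the substitution; state before step 1: [2 2 2 2 0])
1 | fire a4 | [2 0 2 5 0]
2 | fire a3 | [2 0 2 5 0]
3 | fire a2 | [2 0 2 5 0]
4 | fire a4 | [2 0 2 5 0]

2 0 2 5 0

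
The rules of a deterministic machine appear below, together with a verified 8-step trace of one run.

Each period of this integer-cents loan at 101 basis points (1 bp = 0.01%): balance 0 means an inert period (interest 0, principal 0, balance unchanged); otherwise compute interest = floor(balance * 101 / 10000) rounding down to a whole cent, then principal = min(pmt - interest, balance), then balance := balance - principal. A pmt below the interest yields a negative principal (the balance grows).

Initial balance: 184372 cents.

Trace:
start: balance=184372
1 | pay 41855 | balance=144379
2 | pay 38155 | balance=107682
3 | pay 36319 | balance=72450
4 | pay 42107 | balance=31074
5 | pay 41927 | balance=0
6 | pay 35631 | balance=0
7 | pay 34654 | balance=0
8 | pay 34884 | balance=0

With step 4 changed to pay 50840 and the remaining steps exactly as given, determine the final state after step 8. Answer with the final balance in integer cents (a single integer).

0

(re-executing from step 4 with the substitution; state before step 4: balance=72450)
4 | pay 50840 | balance=22341
5 | pay 41927 | balance=0
6 | pay 35631 | balance=0
7 | pay 34654 | balance=0
8 | pay 34884 | balance=0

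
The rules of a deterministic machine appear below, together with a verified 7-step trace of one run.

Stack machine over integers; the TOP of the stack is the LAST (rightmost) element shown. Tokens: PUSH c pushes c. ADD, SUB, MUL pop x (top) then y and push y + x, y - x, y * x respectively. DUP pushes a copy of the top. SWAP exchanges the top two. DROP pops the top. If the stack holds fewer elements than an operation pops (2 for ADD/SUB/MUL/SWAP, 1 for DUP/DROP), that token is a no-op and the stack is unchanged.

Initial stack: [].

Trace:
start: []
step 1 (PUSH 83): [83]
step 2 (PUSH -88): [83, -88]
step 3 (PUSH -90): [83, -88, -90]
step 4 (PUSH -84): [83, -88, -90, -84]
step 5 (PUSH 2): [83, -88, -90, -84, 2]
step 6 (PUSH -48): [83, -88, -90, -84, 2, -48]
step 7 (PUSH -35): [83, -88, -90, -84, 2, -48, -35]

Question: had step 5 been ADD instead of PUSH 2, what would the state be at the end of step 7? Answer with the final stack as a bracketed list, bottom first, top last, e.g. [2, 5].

[83, -88, -174, -48, -35]

(re-executing from step 5 with the substitution; state before step 5: [83, -88, -90, -84])
step 5 (ADD): [83, -88, -174]
step 6 (PUSH -48): [83, -88, -174, -48]
step 7 (PUSH -35): [83, -88, -174, -48, -35]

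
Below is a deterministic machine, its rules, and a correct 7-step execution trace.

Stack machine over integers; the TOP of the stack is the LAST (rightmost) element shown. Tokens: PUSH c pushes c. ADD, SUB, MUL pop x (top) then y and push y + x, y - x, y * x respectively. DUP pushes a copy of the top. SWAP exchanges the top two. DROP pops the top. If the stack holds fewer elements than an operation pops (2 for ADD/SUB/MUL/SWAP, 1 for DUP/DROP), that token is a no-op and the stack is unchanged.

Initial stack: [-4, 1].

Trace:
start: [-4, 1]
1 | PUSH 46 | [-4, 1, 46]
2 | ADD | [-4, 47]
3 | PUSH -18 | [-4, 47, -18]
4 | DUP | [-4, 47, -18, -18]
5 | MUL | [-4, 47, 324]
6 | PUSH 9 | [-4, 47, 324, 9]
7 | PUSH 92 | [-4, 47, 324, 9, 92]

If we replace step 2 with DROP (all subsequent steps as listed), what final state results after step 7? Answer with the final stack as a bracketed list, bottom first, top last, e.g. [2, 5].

(re-executing from step 2 with the substitution; state before step 2: [-4, 1, 46])
2 | DROP | [-4, 1]
3 | PUSH -18 | [-4, 1, -18]
4 | DUP | [-4, 1, -18, -18]
5 | MUL | [-4, 1, 324]
6 | PUSH 9 | [-4, 1, 324, 9]
7 | PUSH 92 | [-4, 1, 324, 9, 92]

[-4, 1, 324, 9, 92]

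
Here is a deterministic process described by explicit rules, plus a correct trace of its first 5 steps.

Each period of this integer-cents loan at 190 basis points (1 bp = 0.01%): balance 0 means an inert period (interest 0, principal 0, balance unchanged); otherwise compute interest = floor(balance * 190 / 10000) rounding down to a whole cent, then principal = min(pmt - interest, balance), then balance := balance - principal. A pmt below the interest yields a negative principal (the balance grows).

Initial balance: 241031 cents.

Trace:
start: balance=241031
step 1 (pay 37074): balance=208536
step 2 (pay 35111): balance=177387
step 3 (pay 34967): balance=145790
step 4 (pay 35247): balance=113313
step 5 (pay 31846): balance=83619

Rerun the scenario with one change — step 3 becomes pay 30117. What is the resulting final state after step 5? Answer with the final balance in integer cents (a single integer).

88655

(re-executing from step 3 with the substitution; state before step 3: balance=177387)
step 3 (pay 30117): balance=150640
step 4 (pay 35247): balance=118255
step 5 (pay 31846): balance=88655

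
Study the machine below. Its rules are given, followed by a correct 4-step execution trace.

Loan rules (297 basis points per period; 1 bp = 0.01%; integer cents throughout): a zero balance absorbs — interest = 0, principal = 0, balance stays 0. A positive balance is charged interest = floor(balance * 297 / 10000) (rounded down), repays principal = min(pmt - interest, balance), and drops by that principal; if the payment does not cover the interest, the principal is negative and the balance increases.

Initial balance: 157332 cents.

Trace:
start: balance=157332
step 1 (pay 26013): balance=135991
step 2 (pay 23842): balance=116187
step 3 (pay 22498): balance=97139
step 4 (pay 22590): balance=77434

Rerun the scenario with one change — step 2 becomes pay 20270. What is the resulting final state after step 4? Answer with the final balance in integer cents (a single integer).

(re-executing from step 2 with the substitution; state before step 2: balance=135991)
step 2 (pay 20270): balance=119759
step 3 (pay 22498): balance=100817
step 4 (pay 22590): balance=81221

81221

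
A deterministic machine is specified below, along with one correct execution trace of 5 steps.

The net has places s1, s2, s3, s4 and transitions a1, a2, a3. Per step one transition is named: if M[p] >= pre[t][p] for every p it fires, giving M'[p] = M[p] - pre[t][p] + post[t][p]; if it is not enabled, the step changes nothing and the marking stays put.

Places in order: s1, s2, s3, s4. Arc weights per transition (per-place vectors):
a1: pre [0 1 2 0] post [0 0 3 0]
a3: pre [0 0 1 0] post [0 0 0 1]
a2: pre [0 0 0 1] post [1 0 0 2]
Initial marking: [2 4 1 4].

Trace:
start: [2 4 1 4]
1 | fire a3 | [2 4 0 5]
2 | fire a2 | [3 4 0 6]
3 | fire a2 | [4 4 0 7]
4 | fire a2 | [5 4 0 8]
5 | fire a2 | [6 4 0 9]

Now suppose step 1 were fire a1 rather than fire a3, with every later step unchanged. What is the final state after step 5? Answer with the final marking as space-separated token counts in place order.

6 4 1 8

(re-executing from step 1 with the substitution; state before step 1: [2 4 1 4])
1 | fire a1 | [2 4 1 4]
2 | fire a2 | [3 4 1 5]
3 | fire a2 | [4 4 1 6]
4 | fire a2 | [5 4 1 7]
5 | fire a2 | [6 4 1 8]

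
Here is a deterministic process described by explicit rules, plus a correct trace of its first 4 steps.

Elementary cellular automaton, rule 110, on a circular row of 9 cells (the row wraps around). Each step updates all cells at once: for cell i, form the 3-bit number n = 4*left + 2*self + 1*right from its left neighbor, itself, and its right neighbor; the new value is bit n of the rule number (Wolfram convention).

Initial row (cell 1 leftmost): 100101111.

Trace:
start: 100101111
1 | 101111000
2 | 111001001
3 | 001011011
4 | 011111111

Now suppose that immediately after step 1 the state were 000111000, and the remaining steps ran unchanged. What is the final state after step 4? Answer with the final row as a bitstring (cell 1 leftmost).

state after step 1 := 000111000
2 | 001101000
3 | 011111000
4 | 110001000

110001000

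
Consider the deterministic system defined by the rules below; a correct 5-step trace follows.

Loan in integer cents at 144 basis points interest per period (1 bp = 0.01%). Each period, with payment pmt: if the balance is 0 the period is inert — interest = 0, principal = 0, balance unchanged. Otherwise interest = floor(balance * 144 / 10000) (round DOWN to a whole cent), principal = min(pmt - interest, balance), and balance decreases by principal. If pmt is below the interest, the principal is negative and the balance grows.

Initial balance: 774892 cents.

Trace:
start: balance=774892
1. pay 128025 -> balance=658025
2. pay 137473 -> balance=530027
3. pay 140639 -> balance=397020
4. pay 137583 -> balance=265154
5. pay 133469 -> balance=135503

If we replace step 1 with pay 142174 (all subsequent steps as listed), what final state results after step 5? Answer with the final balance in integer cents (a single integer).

(re-executing from step 1 with the substitution; state before step 1: balance=774892)
1. pay 142174 -> balance=643876
2. pay 137473 -> balance=515674
3. pay 140639 -> balance=382460
4. pay 137583 -> balance=250384
5. pay 133469 -> balance=120520

120520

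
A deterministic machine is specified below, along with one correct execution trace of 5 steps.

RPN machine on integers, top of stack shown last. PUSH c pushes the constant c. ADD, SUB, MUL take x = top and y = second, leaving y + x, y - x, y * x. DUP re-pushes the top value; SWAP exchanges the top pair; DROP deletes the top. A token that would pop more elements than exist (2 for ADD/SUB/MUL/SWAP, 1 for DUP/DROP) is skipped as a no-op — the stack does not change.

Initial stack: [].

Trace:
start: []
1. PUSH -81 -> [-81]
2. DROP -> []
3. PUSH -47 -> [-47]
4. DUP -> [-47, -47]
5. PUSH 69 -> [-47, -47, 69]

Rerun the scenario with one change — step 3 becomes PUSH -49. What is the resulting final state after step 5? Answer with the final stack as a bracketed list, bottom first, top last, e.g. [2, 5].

(re-executing from step 3 with the substitution; state before step 3: [])
3. PUSH -49 -> [-49]
4. DUP -> [-49, -49]
5. PUSH 69 -> [-49, -49, 69]

[-49, -49, 69]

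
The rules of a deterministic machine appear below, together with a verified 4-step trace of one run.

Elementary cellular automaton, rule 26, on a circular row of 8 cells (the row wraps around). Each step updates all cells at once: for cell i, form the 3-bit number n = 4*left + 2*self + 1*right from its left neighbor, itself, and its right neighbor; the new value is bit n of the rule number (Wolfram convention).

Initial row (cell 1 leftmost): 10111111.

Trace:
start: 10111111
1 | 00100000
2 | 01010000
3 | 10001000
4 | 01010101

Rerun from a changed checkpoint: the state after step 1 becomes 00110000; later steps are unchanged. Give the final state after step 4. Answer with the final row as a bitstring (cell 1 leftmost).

10101011

state after step 1 := 00110000
2 | 01101000
3 | 11000100
4 | 10101011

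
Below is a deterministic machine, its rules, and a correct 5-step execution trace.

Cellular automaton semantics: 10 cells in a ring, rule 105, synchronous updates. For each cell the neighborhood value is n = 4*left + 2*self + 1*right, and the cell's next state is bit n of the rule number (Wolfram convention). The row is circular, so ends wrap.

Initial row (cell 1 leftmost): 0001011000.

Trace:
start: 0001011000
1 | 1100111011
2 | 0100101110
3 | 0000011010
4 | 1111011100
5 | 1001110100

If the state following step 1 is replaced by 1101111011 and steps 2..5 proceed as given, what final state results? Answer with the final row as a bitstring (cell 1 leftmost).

1000110001

state after step 1 := 1101111011
2 | 0111001110
3 | 0101001010
4 | 0010000100
5 | 1000110001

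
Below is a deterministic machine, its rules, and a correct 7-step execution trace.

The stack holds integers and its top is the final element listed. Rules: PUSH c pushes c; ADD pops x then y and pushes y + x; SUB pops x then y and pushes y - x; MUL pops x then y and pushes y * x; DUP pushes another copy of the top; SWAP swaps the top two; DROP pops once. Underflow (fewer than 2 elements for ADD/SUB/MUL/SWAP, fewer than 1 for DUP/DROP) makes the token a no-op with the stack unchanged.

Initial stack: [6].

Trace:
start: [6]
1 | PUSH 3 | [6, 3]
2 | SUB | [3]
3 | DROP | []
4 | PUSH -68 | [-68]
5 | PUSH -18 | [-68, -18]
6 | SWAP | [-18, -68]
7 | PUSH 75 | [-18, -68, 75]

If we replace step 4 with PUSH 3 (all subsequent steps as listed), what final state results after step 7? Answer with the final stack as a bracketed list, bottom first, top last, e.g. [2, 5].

(re-executing from step 4 with the substitution; state before step 4: [])
4 | PUSH 3 | [3]
5 | PUSH -18 | [3, -18]
6 | SWAP | [-18, 3]
7 | PUSH 75 | [-18, 3, 75]

[-18, 3, 75]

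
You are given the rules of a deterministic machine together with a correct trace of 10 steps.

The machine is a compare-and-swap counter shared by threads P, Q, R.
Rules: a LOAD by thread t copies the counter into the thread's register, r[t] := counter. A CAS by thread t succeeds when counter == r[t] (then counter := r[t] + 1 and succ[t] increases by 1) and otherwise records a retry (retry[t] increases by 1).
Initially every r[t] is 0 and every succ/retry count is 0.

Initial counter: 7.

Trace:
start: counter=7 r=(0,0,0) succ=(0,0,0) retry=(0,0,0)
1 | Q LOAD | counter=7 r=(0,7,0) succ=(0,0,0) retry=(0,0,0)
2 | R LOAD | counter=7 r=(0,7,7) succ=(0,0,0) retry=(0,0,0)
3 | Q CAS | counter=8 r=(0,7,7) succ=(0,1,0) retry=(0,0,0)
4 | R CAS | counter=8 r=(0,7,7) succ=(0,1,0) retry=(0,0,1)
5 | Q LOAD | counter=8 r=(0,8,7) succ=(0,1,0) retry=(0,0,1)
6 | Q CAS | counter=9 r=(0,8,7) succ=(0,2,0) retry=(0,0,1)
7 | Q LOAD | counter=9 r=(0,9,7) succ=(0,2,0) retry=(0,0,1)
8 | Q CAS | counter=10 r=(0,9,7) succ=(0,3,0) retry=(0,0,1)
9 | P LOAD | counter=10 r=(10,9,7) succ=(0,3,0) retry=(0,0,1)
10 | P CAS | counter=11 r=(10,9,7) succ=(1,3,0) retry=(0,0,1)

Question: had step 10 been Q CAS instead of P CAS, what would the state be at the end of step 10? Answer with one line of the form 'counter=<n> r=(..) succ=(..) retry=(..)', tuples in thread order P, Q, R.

counter=10 r=(10,9,7) succ=(0,3,0) retry=(0,1,1)

(re-executing from step 10 with the substitution; state before step 10: counter=10 r=(10,9,7) succ=(0,3,0) retry=(0,0,1))
10 | Q CAS | counter=10 r=(10,9,7) succ=(0,3,0) retry=(0,1,1)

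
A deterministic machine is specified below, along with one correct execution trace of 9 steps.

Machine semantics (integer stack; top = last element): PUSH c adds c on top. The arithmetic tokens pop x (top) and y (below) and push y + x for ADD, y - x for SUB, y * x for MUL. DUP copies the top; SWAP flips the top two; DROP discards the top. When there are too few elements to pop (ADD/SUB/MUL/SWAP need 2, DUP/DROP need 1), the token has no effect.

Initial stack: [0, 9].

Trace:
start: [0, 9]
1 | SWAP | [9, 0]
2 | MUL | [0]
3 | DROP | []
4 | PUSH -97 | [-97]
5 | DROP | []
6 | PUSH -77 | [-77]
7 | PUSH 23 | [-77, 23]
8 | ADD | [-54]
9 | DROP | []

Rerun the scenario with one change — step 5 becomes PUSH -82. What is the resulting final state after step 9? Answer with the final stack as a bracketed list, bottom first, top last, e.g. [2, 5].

[-97, -82]

(re-executing from step 5 with the substitution; state before step 5: [-97])
5 | PUSH -82 | [-97, -82]
6 | PUSH -77 | [-97, -82, -77]
7 | PUSH 23 | [-97, -82, -77, 23]
8 | ADD | [-97, -82, -54]
9 | DROP | [-97, -82]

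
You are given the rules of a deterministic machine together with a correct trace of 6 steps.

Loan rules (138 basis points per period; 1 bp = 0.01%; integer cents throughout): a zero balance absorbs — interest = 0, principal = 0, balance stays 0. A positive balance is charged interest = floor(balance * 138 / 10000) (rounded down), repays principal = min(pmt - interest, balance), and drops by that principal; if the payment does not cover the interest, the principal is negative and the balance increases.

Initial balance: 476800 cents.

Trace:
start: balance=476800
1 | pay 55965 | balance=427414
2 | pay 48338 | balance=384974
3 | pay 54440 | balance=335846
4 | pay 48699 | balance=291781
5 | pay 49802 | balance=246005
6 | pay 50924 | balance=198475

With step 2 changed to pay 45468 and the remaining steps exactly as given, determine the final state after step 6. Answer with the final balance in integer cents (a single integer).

(re-executing from step 2 with the substitution; state before step 2: balance=427414)
2 | pay 45468 | balance=387844
3 | pay 54440 | balance=338756
4 | pay 48699 | balance=294731
5 | pay 49802 | balance=248996
6 | pay 50924 | balance=201508

201508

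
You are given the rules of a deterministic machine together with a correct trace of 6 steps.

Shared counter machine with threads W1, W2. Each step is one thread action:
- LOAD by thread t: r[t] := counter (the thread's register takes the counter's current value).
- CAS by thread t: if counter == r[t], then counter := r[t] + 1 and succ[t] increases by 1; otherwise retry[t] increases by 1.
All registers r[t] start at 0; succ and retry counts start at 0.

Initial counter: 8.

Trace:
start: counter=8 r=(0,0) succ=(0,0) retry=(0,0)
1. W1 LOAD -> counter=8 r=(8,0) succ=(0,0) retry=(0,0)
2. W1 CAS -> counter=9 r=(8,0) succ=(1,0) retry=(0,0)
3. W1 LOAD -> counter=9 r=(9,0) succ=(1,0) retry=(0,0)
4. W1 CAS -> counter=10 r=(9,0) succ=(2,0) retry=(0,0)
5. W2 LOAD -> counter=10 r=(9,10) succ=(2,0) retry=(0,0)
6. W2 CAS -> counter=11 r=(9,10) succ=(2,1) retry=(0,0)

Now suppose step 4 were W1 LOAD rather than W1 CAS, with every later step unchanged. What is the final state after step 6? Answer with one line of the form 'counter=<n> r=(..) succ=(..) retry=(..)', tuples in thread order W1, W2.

(re-executing from step 4 with the substitution; state before step 4: counter=9 r=(9,0) succ=(1,0) retry=(0,0))
4. W1 LOAD -> counter=9 r=(9,0) succ=(1,0) retry=(0,0)
5. W2 LOAD -> counter=9 r=(9,9) succ=(1,0) retry=(0,0)
6. W2 CAS -> counter=10 r=(9,9) succ=(1,1) retry=(0,0)

counter=10 r=(9,9) succ=(1,1) retry=(0,0)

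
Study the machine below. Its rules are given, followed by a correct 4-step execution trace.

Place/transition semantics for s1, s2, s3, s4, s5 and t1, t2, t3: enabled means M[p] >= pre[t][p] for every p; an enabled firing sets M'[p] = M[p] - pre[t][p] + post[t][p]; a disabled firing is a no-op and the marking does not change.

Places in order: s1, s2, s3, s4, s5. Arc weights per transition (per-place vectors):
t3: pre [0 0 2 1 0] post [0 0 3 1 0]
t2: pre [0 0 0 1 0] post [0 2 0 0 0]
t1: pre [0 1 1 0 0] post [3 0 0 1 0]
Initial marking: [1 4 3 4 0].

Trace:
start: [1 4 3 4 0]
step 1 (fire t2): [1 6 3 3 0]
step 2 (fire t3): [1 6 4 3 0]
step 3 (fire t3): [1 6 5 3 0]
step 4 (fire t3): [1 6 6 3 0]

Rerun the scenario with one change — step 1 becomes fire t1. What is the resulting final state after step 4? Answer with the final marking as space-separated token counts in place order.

(re-executing from step 1 with the substitution; state before step 1: [1 4 3 4 0])
step 1 (fire t1): [4 3 2 5 0]
step 2 (fire t3): [4 3 3 5 0]
step 3 (fire t3): [4 3 4 5 0]
step 4 (fire t3): [4 3 5 5 0]

4 3 5 5 0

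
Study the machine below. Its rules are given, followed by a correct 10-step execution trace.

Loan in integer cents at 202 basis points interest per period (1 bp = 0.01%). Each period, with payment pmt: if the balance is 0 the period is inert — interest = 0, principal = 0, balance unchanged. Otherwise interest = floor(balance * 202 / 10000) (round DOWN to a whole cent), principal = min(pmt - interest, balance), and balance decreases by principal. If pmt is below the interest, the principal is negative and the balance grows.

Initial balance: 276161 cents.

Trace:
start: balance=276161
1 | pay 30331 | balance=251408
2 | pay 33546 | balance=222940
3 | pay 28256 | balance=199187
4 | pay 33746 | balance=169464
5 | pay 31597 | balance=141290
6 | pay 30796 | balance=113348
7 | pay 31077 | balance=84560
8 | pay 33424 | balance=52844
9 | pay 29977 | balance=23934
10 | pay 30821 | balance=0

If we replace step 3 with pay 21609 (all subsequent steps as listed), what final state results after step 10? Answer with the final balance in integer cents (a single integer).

1240

(re-executing from step 3 with the substitution; state before step 3: balance=222940)
3 | pay 21609 | balance=205834
4 | pay 33746 | balance=176245
5 | pay 31597 | balance=148208
6 | pay 30796 | balance=120405
7 | pay 31077 | balance=91760
8 | pay 33424 | balance=60189
9 | pay 29977 | balance=31427
10 | pay 30821 | balance=1240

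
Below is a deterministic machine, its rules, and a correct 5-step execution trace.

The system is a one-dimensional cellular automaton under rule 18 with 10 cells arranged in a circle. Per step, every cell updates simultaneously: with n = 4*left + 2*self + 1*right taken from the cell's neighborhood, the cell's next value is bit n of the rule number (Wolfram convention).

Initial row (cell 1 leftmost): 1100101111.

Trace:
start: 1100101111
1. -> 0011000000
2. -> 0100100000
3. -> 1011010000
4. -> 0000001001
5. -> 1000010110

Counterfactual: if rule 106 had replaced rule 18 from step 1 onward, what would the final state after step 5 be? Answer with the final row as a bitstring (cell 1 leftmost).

0110010101

(re-executing steps 1..5 under rule 106; state before step 1: 1100101111)
1. -> 0101011000
2. -> 1010111000
3. -> 0101101001
4. -> 1011110010
5. -> 0110010101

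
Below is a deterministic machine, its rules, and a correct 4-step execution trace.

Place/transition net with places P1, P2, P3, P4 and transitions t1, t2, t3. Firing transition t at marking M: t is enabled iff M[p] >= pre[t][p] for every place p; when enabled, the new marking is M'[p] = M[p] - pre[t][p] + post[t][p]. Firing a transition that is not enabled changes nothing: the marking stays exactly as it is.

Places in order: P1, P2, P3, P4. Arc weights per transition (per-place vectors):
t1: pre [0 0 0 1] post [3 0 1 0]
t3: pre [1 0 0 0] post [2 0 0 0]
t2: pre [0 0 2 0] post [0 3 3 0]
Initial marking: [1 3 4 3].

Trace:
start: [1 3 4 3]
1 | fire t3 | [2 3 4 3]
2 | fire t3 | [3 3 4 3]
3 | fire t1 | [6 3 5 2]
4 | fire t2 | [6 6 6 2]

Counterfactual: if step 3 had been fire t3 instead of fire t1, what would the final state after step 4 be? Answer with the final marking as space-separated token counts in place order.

4 6 5 3

(re-executing from step 3 with the substitution; state before step 3: [3 3 4 3])
3 | fire t3 | [4 3 4 3]
4 | fire t2 | [4 6 5 3]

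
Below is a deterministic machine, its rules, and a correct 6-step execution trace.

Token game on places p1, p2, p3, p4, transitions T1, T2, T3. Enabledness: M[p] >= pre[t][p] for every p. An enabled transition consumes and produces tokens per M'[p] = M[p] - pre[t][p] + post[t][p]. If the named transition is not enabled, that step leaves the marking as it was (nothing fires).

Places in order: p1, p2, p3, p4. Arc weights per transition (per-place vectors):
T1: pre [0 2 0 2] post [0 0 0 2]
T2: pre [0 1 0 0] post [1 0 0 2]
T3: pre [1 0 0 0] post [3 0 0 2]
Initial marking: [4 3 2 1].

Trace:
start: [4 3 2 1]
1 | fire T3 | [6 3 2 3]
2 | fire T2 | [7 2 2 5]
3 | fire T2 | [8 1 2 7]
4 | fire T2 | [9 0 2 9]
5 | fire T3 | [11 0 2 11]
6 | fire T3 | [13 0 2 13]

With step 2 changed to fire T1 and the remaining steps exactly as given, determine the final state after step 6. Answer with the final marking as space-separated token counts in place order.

11 0 2 9

(re-executing from step 2 with the substitution; state before step 2: [6 3 2 3])
2 | fire T1 | [6 1 2 3]
3 | fire T2 | [7 0 2 5]
4 | fire T2 | [7 0 2 5]
5 | fire T3 | [9 0 2 7]
6 | fire T3 | [11 0 2 9]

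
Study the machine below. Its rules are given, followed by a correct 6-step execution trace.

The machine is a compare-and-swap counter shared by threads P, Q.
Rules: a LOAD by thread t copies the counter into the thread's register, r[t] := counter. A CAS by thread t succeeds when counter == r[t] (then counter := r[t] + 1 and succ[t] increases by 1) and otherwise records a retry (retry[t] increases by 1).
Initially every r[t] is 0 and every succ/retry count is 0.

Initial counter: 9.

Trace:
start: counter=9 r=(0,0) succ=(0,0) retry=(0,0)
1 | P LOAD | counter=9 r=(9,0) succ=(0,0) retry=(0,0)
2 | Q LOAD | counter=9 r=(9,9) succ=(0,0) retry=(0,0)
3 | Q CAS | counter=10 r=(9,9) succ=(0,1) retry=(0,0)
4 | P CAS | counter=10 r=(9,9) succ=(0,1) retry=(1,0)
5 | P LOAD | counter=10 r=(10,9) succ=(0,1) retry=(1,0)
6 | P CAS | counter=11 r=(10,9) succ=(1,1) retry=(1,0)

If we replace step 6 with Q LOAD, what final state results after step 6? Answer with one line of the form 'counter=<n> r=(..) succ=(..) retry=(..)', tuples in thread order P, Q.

counter=10 r=(10,10) succ=(0,1) retry=(1,0)

(re-executing from step 6 with the substitution; state before step 6: counter=10 r=(10,9) succ=(0,1) retry=(1,0))
6 | Q LOAD | counter=10 r=(10,10) succ=(0,1) retry=(1,0)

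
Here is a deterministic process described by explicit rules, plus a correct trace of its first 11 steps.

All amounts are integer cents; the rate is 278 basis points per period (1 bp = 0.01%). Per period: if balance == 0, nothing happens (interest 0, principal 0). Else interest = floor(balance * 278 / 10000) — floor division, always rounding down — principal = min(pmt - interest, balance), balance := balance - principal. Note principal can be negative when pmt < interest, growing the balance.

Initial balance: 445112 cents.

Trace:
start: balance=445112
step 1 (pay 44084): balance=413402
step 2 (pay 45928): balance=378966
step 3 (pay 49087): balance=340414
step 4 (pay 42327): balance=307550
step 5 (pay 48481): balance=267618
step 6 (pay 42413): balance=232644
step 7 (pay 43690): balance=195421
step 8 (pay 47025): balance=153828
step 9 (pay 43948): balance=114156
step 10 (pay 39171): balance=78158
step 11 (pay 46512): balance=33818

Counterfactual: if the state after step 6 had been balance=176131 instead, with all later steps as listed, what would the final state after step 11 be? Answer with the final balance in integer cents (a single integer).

state after step 6 := balance=176131
step 7 (pay 43690): balance=137337
step 8 (pay 47025): balance=94129
step 9 (pay 43948): balance=52797
step 10 (pay 39171): balance=15093
step 11 (pay 46512): balance=0

0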